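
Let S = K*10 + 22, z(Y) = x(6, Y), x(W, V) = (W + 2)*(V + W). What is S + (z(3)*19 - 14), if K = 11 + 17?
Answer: 1656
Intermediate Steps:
K = 28
x(W, V) = (2 + W)*(V + W)
z(Y) = 48 + 8*Y (z(Y) = 6² + 2*Y + 2*6 + Y*6 = 36 + 2*Y + 12 + 6*Y = 48 + 8*Y)
S = 302 (S = 28*10 + 22 = 280 + 22 = 302)
S + (z(3)*19 - 14) = 302 + ((48 + 8*3)*19 - 14) = 302 + ((48 + 24)*19 - 14) = 302 + (72*19 - 14) = 302 + (1368 - 14) = 302 + 1354 = 1656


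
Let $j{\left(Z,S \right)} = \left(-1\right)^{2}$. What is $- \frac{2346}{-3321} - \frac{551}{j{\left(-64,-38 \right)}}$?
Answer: $- \frac{609175}{1107} \approx -550.29$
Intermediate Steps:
$j{\left(Z,S \right)} = 1$
$- \frac{2346}{-3321} - \frac{551}{j{\left(-64,-38 \right)}} = - \frac{2346}{-3321} - \frac{551}{1} = \left(-2346\right) \left(- \frac{1}{3321}\right) - 551 = \frac{782}{1107} - 551 = - \frac{609175}{1107}$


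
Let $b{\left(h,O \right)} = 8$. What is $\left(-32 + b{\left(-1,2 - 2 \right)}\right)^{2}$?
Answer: $576$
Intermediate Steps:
$\left(-32 + b{\left(-1,2 - 2 \right)}\right)^{2} = \left(-32 + 8\right)^{2} = \left(-24\right)^{2} = 576$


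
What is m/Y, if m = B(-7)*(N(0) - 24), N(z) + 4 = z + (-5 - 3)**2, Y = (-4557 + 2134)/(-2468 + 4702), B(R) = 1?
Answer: -80424/2423 ≈ -33.192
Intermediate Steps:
Y = -2423/2234 ≈ -1.0846
N(z) = 60 + z (N(z) = -4 + (z + (-5 - 3)**2) = -4 + (z + (-8)**2) = -4 + (z + 64) = -4 + (64 + z) = 60 + z)
m = 36 (m = 1*((60 + 0) - 24) = 1*(60 - 24) = 1*36 = 36)
m/Y = 36/(-2423/2234) = 36*(-2234/2423) = -80424/2423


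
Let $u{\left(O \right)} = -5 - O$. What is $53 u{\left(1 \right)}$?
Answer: $-318$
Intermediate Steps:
$53 u{\left(1 \right)} = 53 \left(-5 - 1\right) = 53 \left(-6\right) = -318$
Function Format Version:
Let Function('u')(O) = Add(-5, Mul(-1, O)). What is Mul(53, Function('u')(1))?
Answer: -318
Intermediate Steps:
Mul(53, Function('u')(1)) = Mul(53, Add(-5, Mul(-1, 1))) = Mul(53, Add(-5, -1)) = Mul(53, -6) = -318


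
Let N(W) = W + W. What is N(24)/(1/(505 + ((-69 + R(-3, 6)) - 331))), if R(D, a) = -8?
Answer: 4656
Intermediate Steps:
N(W) = 2*W
N(24)/(1/(505 + ((-69 + R(-3, 6)) - 331))) = (2*24)/(1/(505 + ((-69 - 8) - 331))) = 48/(1/(505 + (-77 - 331))) = 48/(1/(505 - 408)) = 48/(1/97) = 48*97 = 4656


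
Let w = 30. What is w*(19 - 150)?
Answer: -3930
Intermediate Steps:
w*(19 - 150) = 30*(19 - 150) = 30*(-131) = -3930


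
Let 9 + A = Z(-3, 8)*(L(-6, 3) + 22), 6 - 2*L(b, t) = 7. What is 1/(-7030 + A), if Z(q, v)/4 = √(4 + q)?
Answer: -1/6953 ≈ -0.00014382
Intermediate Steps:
L(b, t) = -½ (L(b, t) = 3 - ½*7 = 3 - 7/2 = -½)
Z(q, v) = 4*√(4 + q)
A = 77 (A = -9 + (4*√(4 - 3))*(-½ + 22) = -9 + (4*√1)*(43/2) = -9 + (4*1)*(43/2) = -9 + 4*(43/2) = -9 + 86 = 77)
1/(-7030 + A) = 1/(-7030 + 77) = 1/(-6953) = -1/6953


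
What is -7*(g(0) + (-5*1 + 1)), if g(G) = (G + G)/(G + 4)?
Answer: 28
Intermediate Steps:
g(G) = 2*G/(4 + G) (g(G) = (2*G)/(4 + G) = 2*G/(4 + G))
-7*(g(0) + (-5*1 + 1)) = -7*(2*0/(4 + 0) + (-5*1 + 1)) = -7*(2*0/4 + (-5 + 1)) = -7*(2*0*(1/4) - 4) = -7*(0 - 4) = -7*(-4) = 28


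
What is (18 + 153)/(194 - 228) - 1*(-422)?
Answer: 14177/34 ≈ 416.97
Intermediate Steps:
(18 + 153)/(194 - 228) - 1*(-422) = 171/(-34) + 422 = 171*(-1/34) + 422 = -171/34 + 422 = 14177/34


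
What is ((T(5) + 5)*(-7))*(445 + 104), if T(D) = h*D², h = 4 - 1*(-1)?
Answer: -499590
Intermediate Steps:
h = 5 (h = 4 + 1 = 5)
T(D) = 5*D²
((T(5) + 5)*(-7))*(445 + 104) = ((5*5² + 5)*(-7))*(445 + 104) = ((5*25 + 5)*(-7))*549 = ((125 + 5)*(-7))*549 = (130*(-7))*549 = -910*549 = -499590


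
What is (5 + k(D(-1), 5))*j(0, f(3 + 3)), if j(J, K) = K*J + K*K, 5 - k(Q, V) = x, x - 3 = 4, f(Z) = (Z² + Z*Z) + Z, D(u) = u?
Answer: 18252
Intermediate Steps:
f(Z) = Z + 2*Z² (f(Z) = (Z² + Z²) + Z = 2*Z² + Z = Z + 2*Z²)
x = 7 (x = 3 + 4 = 7)
k(Q, V) = -2 (k(Q, V) = 5 - 1*7 = 5 - 7 = -2)
j(J, K) = K² + J*K (j(J, K) = J*K + K² = K² + J*K)
(5 + k(D(-1), 5))*j(0, f(3 + 3)) = (5 - 2)*(((3 + 3)*(1 + 2*(3 + 3)))*(0 + (3 + 3)*(1 + 2*(3 + 3)))) = 3*((6*(1 + 2*6))*(0 + 6*(1 + 2*6))) = 3*((6*(1 + 12))*(0 + 6*(1 + 12))) = 3*((6*13)*(0 + 6*13)) = 3*(78*(0 + 78)) = 3*(78*78) = 3*6084 = 18252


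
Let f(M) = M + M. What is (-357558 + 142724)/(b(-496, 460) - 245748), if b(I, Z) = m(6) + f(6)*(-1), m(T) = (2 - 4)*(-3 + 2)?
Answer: 107417/122879 ≈ 0.87417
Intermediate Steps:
f(M) = 2*M
m(T) = 2 (m(T) = -2*(-1) = 2)
b(I, Z) = -10 (b(I, Z) = 2 + (2*6)*(-1) = 2 + 12*(-1) = 2 - 12 = -10)
(-357558 + 142724)/(b(-496, 460) - 245748) = (-357558 + 142724)/(-10 - 245748) = -214834/(-245758) = -214834*(-1/245758) = 107417/122879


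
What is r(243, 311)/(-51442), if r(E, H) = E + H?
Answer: -277/25721 ≈ -0.010769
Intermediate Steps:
r(243, 311)/(-51442) = (243 + 311)/(-51442) = 554*(-1/51442) = -277/25721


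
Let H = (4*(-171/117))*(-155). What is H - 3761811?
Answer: -48891763/13 ≈ -3.7609e+6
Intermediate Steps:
H = 11780/13 (H = (4*(-171*1/117))*(-155) = (4*(-19/13))*(-155) = -76/13*(-155) = 11780/13 ≈ 906.15)
H - 3761811 = 11780/13 - 3761811 = -48891763/13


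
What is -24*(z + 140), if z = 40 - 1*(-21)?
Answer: -4824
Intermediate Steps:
z = 61 (z = 40 + 21 = 61)
-24*(z + 140) = -24*(61 + 140) = -24*201 = -4824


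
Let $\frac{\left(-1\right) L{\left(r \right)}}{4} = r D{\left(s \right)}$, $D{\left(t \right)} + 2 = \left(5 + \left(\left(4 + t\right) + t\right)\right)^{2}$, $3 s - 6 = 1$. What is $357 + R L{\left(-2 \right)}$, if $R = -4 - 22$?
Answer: $- \frac{342691}{9} \approx -38077.0$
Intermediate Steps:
$s = \frac{7}{3}$ ($s = 2 + \frac{1}{3} \cdot 1 = 2 + \frac{1}{3} = \frac{7}{3} \approx 2.3333$)
$R = -26$
$D{\left(t \right)} = -2 + \left(9 + 2 t\right)^{2}$ ($D{\left(t \right)} = -2 + \left(5 + \left(\left(4 + t\right) + t\right)\right)^{2} = -2 + \left(5 + \left(4 + 2 t\right)\right)^{2} = -2 + \left(9 + 2 t\right)^{2}$)
$L{\left(r \right)} = - \frac{6652 r}{9}$ ($L{\left(r \right)} = - 4 r \left(-2 + \left(9 + 2 \cdot \frac{7}{3}\right)^{2}\right) = - 4 r \left(-2 + \left(9 + \frac{14}{3}\right)^{2}\right) = - 4 r \left(-2 + \left(\frac{41}{3}\right)^{2}\right) = - 4 r \left(-2 + \frac{1681}{9}\right) = - 4 r \frac{1663}{9} = - 4 \frac{1663 r}{9} = - \frac{6652 r}{9}$)
$357 + R L{\left(-2 \right)} = 357 - 26 \left(\left(- \frac{6652}{9}\right) \left(-2\right)\right) = 357 - \frac{345904}{9} = - \frac{342691}{9}$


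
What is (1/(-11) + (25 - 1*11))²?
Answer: 23409/121 ≈ 193.46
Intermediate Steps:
(1/(-11) + (25 - 1*11))² = (-1/11 + (25 - 11))² = (-1/11 + 14)² = (153/11)² = 23409/121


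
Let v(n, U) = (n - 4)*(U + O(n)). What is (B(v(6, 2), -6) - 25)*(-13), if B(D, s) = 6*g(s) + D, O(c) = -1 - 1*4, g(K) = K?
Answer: 871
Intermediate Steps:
O(c) = -5 (O(c) = -1 - 4 = -5)
v(n, U) = (-5 + U)*(-4 + n) (v(n, U) = (n - 4)*(U - 5) = (-4 + n)*(-5 + U) = (-5 + U)*(-4 + n))
B(D, s) = D + 6*s (B(D, s) = 6*s + D = D + 6*s)
(B(v(6, 2), -6) - 25)*(-13) = (((20 - 5*6 - 4*2 + 2*6) + 6*(-6)) - 25)*(-13) = (((20 - 30 - 8 + 12) - 36) - 25)*(-13) = ((-6 - 36) - 25)*(-13) = (-42 - 25)*(-13) = -67*(-13) = 871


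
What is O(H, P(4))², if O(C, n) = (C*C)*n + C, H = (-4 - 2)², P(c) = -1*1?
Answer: 1587600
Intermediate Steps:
P(c) = -1
H = 36 (H = (-6)² = 36)
O(C, n) = C + n*C² (O(C, n) = C²*n + C = n*C² + C = C + n*C²)
O(H, P(4))² = (36*(1 + 36*(-1)))² = (36*(1 - 36))² = (36*(-35))² = (-1260)² = 1587600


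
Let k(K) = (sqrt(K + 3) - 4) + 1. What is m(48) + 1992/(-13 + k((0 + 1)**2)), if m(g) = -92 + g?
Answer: -1304/7 ≈ -186.29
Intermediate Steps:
k(K) = -3 + sqrt(3 + K) (k(K) = (sqrt(3 + K) - 4) + 1 = (-4 + sqrt(3 + K)) + 1 = -3 + sqrt(3 + K))
m(48) + 1992/(-13 + k((0 + 1)**2)) = (-92 + 48) + 1992/(-13 + (-3 + sqrt(3 + (0 + 1)**2))) = -44 + 1992/(-13 + (-3 + sqrt(3 + 1**2))) = -44 + 1992/(-13 + (-3 + sqrt(3 + 1))) = -44 + 1992/(-13 + (-3 + sqrt(4))) = -44 + 1992/(-13 + (-3 + 2)) = -44 + 1992/(-13 - 1) = -44 + 1992/(-14) = -44 - 1/14*1992 = -44 - 996/7 = -1304/7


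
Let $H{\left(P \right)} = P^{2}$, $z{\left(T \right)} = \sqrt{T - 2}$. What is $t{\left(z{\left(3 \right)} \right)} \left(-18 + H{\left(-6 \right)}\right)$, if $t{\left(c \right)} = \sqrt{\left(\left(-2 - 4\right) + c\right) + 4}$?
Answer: $18 i \approx 18.0 i$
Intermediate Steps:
$z{\left(T \right)} = \sqrt{-2 + T}$
$t{\left(c \right)} = \sqrt{-2 + c}$ ($t{\left(c \right)} = \sqrt{\left(-6 + c\right) + 4} = \sqrt{-2 + c}$)
$t{\left(z{\left(3 \right)} \right)} \left(-18 + H{\left(-6 \right)}\right) = \sqrt{-2 + \sqrt{-2 + 3}} \left(-18 + \left(-6\right)^{2}\right) = \sqrt{-2 + \sqrt{1}} \left(-18 + 36\right) = \sqrt{-2 + 1} \cdot 18 = \sqrt{-1} \cdot 18 = i 18 = 18 i$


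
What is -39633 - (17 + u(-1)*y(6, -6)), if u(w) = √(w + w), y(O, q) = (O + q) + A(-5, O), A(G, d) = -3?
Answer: -39650 + 3*I*√2 ≈ -39650.0 + 4.2426*I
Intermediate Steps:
y(O, q) = -3 + O + q (y(O, q) = (O + q) - 3 = -3 + O + q)
u(w) = √2*√w (u(w) = √(2*w) = √2*√w)
-39633 - (17 + u(-1)*y(6, -6)) = -39633 - (17 + (√2*√(-1))*(-3 + 6 - 6)) = -39633 - (17 + (√2*I)*(-3)) = -39633 - (17 + (I*√2)*(-3)) = -39633 - (17 - 3*I*√2) = -39633 + (-17 + 3*I*√2) = -39650 + 3*I*√2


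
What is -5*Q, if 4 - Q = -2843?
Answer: -14235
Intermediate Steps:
Q = 2847 (Q = 4 - 1*(-2843) = 4 + 2843 = 2847)
-5*Q = -5*2847 = -14235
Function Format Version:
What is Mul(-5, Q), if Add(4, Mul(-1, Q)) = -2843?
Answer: -14235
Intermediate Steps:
Q = 2847 (Q = Add(4, Mul(-1, -2843)) = Add(4, 2843) = 2847)
Mul(-5, Q) = Mul(-5, 2847) = -14235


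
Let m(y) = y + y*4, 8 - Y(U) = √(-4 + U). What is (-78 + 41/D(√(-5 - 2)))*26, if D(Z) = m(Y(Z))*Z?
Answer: -2028 - 1066*I*√7/(7*(40 - 5*√(-4 + I*√7))) ≈ -2025.1 - 10.116*I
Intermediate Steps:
Y(U) = 8 - √(-4 + U)
m(y) = 5*y (m(y) = y + 4*y = 5*y)
D(Z) = Z*(40 - 5*√(-4 + Z)) (D(Z) = (5*(8 - √(-4 + Z)))*Z = (40 - 5*√(-4 + Z))*Z = Z*(40 - 5*√(-4 + Z)))
(-78 + 41/D(√(-5 - 2)))*26 = (-78 + 41/((5*√(-5 - 2)*(8 - √(-4 + √(-5 - 2))))))*26 = (-78 + 41/((5*√(-7)*(8 - √(-4 + √(-7))))))*26 = (-78 + 41/((5*(I*√7)*(8 - √(-4 + I*√7)))))*26 = (-78 + 41/((5*I*√7*(8 - √(-4 + I*√7)))))*26 = (-78 + 41*(-I*√7/(35*(8 - √(-4 + I*√7)))))*26 = (-78 - 41*I*√7/(35*(8 - √(-4 + I*√7))))*26 = -2028 - 1066*I*√7/(35*(8 - √(-4 + I*√7)))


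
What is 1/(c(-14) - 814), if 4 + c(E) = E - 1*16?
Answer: -1/848 ≈ -0.0011792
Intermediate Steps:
c(E) = -20 + E (c(E) = -4 + (E - 1*16) = -4 + (E - 16) = -4 + (-16 + E) = -20 + E)
1/(c(-14) - 814) = 1/((-20 - 14) - 814) = 1/(-34 - 814) = 1/(-848) = -1/848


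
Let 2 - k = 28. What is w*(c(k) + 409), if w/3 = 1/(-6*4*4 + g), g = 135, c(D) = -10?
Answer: 399/13 ≈ 30.692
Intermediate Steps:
k = -26 (k = 2 - 1*28 = 2 - 28 = -26)
w = 1/13 (w = 3/(-6*4*4 + 135) = 3/(-24*4 + 135) = 3/(-96 + 135) = 3/39 = 3*(1/39) = 1/13 ≈ 0.076923)
w*(c(k) + 409) = (-10 + 409)/13 = (1/13)*399 = 399/13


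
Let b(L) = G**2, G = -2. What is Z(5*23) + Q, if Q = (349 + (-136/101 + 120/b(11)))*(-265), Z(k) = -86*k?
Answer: -11106785/101 ≈ -1.0997e+5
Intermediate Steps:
b(L) = 4 (b(L) = (-2)**2 = 4)
Q = -10107895/101 (Q = (349 + (-136/101 + 120/4))*(-265) = (349 + (-136*1/101 + 120*(1/4)))*(-265) = (349 + (-136/101 + 30))*(-265) = (349 + 2894/101)*(-265) = (38143/101)*(-265) = -10107895/101 ≈ -1.0008e+5)
Z(5*23) + Q = -430*23 - 10107895/101 = -86*115 - 10107895/101 = -9890 - 10107895/101 = -11106785/101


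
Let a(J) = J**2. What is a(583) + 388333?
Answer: 728222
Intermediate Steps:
a(583) + 388333 = 583**2 + 388333 = 339889 + 388333 = 728222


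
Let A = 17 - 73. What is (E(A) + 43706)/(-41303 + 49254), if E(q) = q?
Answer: 43650/7951 ≈ 5.4899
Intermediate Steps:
A = -56
(E(A) + 43706)/(-41303 + 49254) = (-56 + 43706)/(-41303 + 49254) = 43650/7951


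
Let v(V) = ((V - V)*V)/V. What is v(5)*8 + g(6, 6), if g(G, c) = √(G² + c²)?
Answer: 6*√2 ≈ 8.4853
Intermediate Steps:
v(V) = 0 (v(V) = (0*V)/V = 0/V = 0)
v(5)*8 + g(6, 6) = 0*8 + √(6² + 6²) = 0 + √(36 + 36) = 0 + √72 = 0 + 6*√2 = 6*√2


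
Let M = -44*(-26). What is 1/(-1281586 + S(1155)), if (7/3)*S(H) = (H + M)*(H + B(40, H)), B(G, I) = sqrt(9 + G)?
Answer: -1/136684 ≈ -7.3161e-6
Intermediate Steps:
M = 1144
S(H) = 3*(7 + H)*(1144 + H)/7 (S(H) = 3*((H + 1144)*(H + sqrt(9 + 40)))/7 = 3*((1144 + H)*(H + sqrt(49)))/7 = 3*((1144 + H)*(H + 7))/7 = 3*((1144 + H)*(7 + H))/7 = 3*((7 + H)*(1144 + H))/7 = 3*(7 + H)*(1144 + H)/7)
1/(-1281586 + S(1155)) = 1/(-1281586 + (3432 + (3/7)*1155**2 + (3453/7)*1155)) = 1/(-1281586 + (3432 + (3/7)*1334025 + 569745)) = 1/(-1281586 + (3432 + 571725 + 569745)) = 1/(-1281586 + 1144902) = 1/(-136684) = -1/136684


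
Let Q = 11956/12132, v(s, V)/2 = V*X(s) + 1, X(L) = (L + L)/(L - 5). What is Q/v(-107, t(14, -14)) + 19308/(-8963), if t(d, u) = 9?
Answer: -58923694720/27701289801 ≈ -2.1271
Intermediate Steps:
X(L) = 2*L/(-5 + L) (X(L) = (2*L)/(-5 + L) = 2*L/(-5 + L))
v(s, V) = 2 + 4*V*s/(-5 + s) (v(s, V) = 2*(V*(2*s/(-5 + s)) + 1) = 2*(2*V*s/(-5 + s) + 1) = 2*(1 + 2*V*s/(-5 + s)) = 2 + 4*V*s/(-5 + s))
Q = 2989/3033 (Q = 11956*(1/12132) = 2989/3033 ≈ 0.98549)
Q/v(-107, t(14, -14)) + 19308/(-8963) = 2989/(3033*((2*(-5 - 107 + 2*9*(-107))/(-5 - 107)))) + 19308/(-8963) = 2989/(3033*((2*(-5 - 107 - 1926)/(-112)))) + 19308*(-1/8963) = 2989/(3033*((2*(-1/112)*(-2038)))) - 19308/8963 = 2989/(3033*(1019/28)) - 19308/8963 = (2989/3033)*(28/1019) - 19308/8963 = 83692/3090627 - 19308/8963 = -58923694720/27701289801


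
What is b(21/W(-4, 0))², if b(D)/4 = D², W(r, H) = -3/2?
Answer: 614656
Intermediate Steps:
W(r, H) = -3/2 (W(r, H) = -3*½ = -3/2)
b(D) = 4*D²
b(21/W(-4, 0))² = (4*(21/(-3/2))²)² = (4*(21*(-⅔))²)² = (4*(-14)²)² = (4*196)² = 784² = 614656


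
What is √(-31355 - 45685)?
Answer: 12*I*√535 ≈ 277.56*I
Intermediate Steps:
√(-31355 - 45685) = √(-77040) = 12*I*√535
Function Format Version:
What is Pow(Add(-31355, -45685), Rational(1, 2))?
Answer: Mul(12, I, Pow(535, Rational(1, 2))) ≈ Mul(277.56, I)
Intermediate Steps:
Pow(Add(-31355, -45685), Rational(1, 2)) = Pow(-77040, Rational(1, 2)) = Mul(12, I, Pow(535, Rational(1, 2)))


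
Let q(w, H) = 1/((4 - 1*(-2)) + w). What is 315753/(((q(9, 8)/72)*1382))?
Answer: 170506620/691 ≈ 2.4675e+5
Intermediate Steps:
q(w, H) = 1/(6 + w) (q(w, H) = 1/((4 + 2) + w) = 1/(6 + w))
315753/(((q(9, 8)/72)*1382)) = 315753/(((1/((6 + 9)*72))*1382)) = 315753/((((1/72)/15)*1382)) = 315753/((((1/15)*(1/72))*1382)) = 315753/(((1/1080)*1382)) = 315753/(691/540) = 315753*(540/691) = 170506620/691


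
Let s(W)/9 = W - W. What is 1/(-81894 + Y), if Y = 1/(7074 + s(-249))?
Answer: -7074/579318155 ≈ -1.2211e-5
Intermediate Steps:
s(W) = 0 (s(W) = 9*(W - W) = 9*0 = 0)
Y = 1/7074 (Y = 1/(7074 + 0) = 1/7074 ≈ 0.00014136)
1/(-81894 + Y) = 1/(-81894 + 1/7074) = 1/(-579318155/7074) = -7074/579318155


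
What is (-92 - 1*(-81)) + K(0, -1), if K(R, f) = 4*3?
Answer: 1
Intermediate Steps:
K(R, f) = 12
(-92 - 1*(-81)) + K(0, -1) = (-92 - 1*(-81)) + 12 = (-92 + 81) + 12 = -11 + 12 = 1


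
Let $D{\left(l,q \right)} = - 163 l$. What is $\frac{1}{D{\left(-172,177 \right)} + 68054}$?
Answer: $\frac{1}{96090} \approx 1.0407 \cdot 10^{-5}$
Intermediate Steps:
$\frac{1}{D{\left(-172,177 \right)} + 68054} = \frac{1}{\left(-163\right) \left(-172\right) + 68054} = \frac{1}{28036 + 68054} = \frac{1}{96090}$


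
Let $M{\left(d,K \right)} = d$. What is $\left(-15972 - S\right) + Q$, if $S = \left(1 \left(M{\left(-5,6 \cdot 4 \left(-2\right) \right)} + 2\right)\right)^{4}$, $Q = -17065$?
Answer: $-33118$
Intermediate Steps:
$S = 81$ ($S = \left(1 \left(-5 + 2\right)\right)^{4} = \left(1 \left(-3\right)\right)^{4} = \left(-3\right)^{4} = 81$)
$\left(-15972 - S\right) + Q = \left(-15972 - 81\right) - 17065 = -16053 - 17065 = -33118$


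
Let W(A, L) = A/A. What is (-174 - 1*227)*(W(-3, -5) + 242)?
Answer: -97443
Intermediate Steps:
W(A, L) = 1
(-174 - 1*227)*(W(-3, -5) + 242) = (-174 - 1*227)*(1 + 242) = (-174 - 227)*243 = -401*243 = -97443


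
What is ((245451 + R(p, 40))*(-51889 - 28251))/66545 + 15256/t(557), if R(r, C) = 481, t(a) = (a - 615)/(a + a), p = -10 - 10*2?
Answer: -227406596712/385961 ≈ -5.8920e+5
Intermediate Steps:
p = -30 (p = -10 - 20 = -30)
t(a) = (-615 + a)/(2*a) (t(a) = (-615 + a)/((2*a)) = (-615 + a)*(1/(2*a)) = (-615 + a)/(2*a))
((245451 + R(p, 40))*(-51889 - 28251))/66545 + 15256/t(557) = ((245451 + 481)*(-51889 - 28251))/66545 + 15256/(((1/2)*(-615 + 557)/557)) = (245932*(-80140))*(1/66545) + 15256/(((1/2)*(1/557)*(-58))) = -19708990480*1/66545 + 15256/(-29/557) = -3941798096/13309 + 15256*(-557/29) = -3941798096/13309 - 8497592/29 = -227406596712/385961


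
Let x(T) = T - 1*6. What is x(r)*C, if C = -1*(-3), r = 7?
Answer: 3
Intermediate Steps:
x(T) = -6 + T (x(T) = T - 6 = -6 + T)
C = 3
x(r)*C = (-6 + 7)*3 = 1*3 = 3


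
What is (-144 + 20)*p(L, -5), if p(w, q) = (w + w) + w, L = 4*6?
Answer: -8928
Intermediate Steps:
L = 24
p(w, q) = 3*w (p(w, q) = 2*w + w = 3*w)
(-144 + 20)*p(L, -5) = (-144 + 20)*(3*24) = -124*72 = -8928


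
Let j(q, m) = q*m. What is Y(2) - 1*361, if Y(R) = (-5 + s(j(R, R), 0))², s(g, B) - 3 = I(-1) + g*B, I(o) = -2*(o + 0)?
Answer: -361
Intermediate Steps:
j(q, m) = m*q
I(o) = -2*o
s(g, B) = 5 + B*g (s(g, B) = 3 + (-2*(-1) + g*B) = 3 + (2 + B*g) = 5 + B*g)
Y(R) = 0 (Y(R) = (-5 + (5 + 0*(R*R)))² = (-5 + (5 + 0*R²))² = (-5 + (5 + 0))² = (-5 + 5)² = 0² = 0)
Y(2) - 1*361 = 0 - 1*361 = 0 - 361 = -361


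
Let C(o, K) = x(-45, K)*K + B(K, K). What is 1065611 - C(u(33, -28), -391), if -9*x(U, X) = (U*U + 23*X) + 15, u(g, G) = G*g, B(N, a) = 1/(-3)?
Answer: 12309125/9 ≈ 1.3677e+6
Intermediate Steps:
B(N, a) = -⅓
x(U, X) = -5/3 - 23*X/9 - U²/9 (x(U, X) = -((U*U + 23*X) + 15)/9 = -((U² + 23*X) + 15)/9 = -(15 + U² + 23*X)/9 = -5/3 - 23*X/9 - U²/9)
C(o, K) = -⅓ + K*(-680/3 - 23*K/9) (C(o, K) = (-5/3 - 23*K/9 - ⅑*(-45)²)*K - ⅓ = (-5/3 - 23*K/9 - ⅑*2025)*K - ⅓ = (-5/3 - 23*K/9 - 225)*K - ⅓ = (-680/3 - 23*K/9)*K - ⅓ = K*(-680/3 - 23*K/9) - ⅓ = -⅓ + K*(-680/3 - 23*K/9))
1065611 - C(u(33, -28), -391) = 1065611 - (-⅓ - ⅑*(-391)*(2040 + 23*(-391))) = 1065611 - (-⅓ - ⅑*(-391)*(2040 - 8993)) = 1065611 - (-⅓ - ⅑*(-391)*(-6953)) = 1065611 - (-⅓ - 2718623/9) = 1065611 - 1*(-2718626/9) = 1065611 + 2718626/9 = 12309125/9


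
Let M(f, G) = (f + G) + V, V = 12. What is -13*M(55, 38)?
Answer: -1365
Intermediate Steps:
M(f, G) = 12 + G + f (M(f, G) = (f + G) + 12 = (G + f) + 12 = 12 + G + f)
-13*M(55, 38) = -13*(12 + 38 + 55) = -13*105 = -1*1365 = -1365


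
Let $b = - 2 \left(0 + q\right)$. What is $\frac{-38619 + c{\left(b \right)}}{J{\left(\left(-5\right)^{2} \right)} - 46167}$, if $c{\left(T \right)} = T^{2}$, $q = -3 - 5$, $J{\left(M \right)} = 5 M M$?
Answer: $\frac{38363}{43042} \approx 0.89129$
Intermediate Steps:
$J{\left(M \right)} = 5 M^{2}$
$q = -8$
$b = 16$ ($b = - 2 \left(0 - 8\right) = \left(-2\right) \left(-8\right) = 16$)
$\frac{-38619 + c{\left(b \right)}}{J{\left(\left(-5\right)^{2} \right)} - 46167} = \frac{-38619 + 16^{2}}{5 \left(\left(-5\right)^{2}\right)^{2} - 46167} = \frac{-38619 + 256}{5 \cdot 25^{2} - 46167} = - \frac{38363}{5 \cdot 625 - 46167} = - \frac{38363}{3125 - 46167} = - \frac{38363}{-43042} = \left(-38363\right) \left(- \frac{1}{43042}\right) = \frac{38363}{43042}$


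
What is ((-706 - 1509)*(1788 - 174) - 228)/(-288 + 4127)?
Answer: -3575238/3839 ≈ -931.29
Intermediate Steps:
((-706 - 1509)*(1788 - 174) - 228)/(-288 + 4127) = (-2215*1614 - 228)/3839 = (-3575010 - 228)*(1/3839) = -3575238*1/3839 = -3575238/3839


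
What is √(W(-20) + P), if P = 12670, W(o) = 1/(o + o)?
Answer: 3*√563110/20 ≈ 112.56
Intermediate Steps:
W(o) = 1/(2*o)
√(W(-20) + P) = √((½)/(-20) + 12670) = √((½)*(-1/20) + 12670) = √(-1/40 + 12670) = √(506799/40) = 3*√563110/20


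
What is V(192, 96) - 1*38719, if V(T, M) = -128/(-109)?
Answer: -4220243/109 ≈ -38718.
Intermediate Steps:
V(T, M) = 128/109 (V(T, M) = -128*(-1/109) = 128/109)
V(192, 96) - 1*38719 = 128/109 - 1*38719 = 128/109 - 38719 = -4220243/109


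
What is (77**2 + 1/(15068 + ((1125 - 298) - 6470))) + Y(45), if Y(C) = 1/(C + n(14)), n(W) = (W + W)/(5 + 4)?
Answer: 24196482483/4081025 ≈ 5929.0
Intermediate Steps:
n(W) = 2*W/9 (n(W) = (2*W)/9 = (2*W)*(1/9) = 2*W/9)
Y(C) = 1/(28/9 + C) (Y(C) = 1/(C + (2/9)*14) = 1/(C + 28/9) = 1/(28/9 + C))
(77**2 + 1/(15068 + ((1125 - 298) - 6470))) + Y(45) = (77**2 + 1/(15068 + ((1125 - 298) - 6470))) + 9/(28 + 9*45) = (5929 + 1/(15068 + (827 - 6470))) + 9/(28 + 405) = (5929 + 1/(15068 - 5643)) + 9/433 = (5929 + 1/9425) + 9*(1/433) = (5929 + 1/9425) + 9/433 = 55880826/9425 + 9/433 = 24196482483/4081025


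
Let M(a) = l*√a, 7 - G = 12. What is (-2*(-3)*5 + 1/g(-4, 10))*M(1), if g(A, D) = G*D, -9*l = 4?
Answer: -2998/225 ≈ -13.324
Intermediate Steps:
l = -4/9 (l = -⅑*4 = -4/9 ≈ -0.44444)
G = -5 (G = 7 - 1*12 = 7 - 12 = -5)
M(a) = -4*√a/9
g(A, D) = -5*D
(-2*(-3)*5 + 1/g(-4, 10))*M(1) = (-2*(-3)*5 + 1/(-5*10))*(-4*√1/9) = (6*5 + 1/(-50))*(-4/9*1) = (30 - 1/50)*(-4/9) = (1499/50)*(-4/9) = -2998/225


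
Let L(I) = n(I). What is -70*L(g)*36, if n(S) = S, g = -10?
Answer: 25200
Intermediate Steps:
L(I) = I
-70*L(g)*36 = -70*(-10)*36 = 700*36 = 25200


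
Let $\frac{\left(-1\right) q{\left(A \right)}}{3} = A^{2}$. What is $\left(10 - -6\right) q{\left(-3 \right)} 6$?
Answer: $-2592$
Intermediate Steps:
$q{\left(A \right)} = - 3 A^{2}$
$\left(10 - -6\right) q{\left(-3 \right)} 6 = \left(10 - -6\right) \left(- 3 \left(-3\right)^{2}\right) 6 = \left(10 + 6\right) \left(\left(-3\right) 9\right) 6 = 16 \left(-27\right) 6 = \left(-432\right) 6 = -2592$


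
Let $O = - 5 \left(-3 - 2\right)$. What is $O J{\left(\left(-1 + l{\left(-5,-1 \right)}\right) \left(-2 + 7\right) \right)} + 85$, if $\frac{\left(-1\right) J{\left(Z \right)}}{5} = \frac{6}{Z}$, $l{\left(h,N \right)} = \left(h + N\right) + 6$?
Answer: $235$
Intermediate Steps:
$l{\left(h,N \right)} = 6 + N + h$ ($l{\left(h,N \right)} = \left(N + h\right) + 6 = 6 + N + h$)
$J{\left(Z \right)} = - \frac{30}{Z}$ ($J{\left(Z \right)} = - 5 \frac{6}{Z} = - \frac{30}{Z}$)
$O = 25$ ($O = \left(-5\right) \left(-5\right) = 25$)
$O J{\left(\left(-1 + l{\left(-5,-1 \right)}\right) \left(-2 + 7\right) \right)} + 85 = 25 \left(- \frac{30}{\left(-1 - 0\right) \left(-2 + 7\right)}\right) + 85 = 25 \left(- \frac{30}{\left(-1 + 0\right) 5}\right) + 85 = 25 \left(- \frac{30}{\left(-1\right) 5}\right) + 85 = 25 \left(- \frac{30}{-5}\right) + 85 = 25 \left(\left(-30\right) \left(- \frac{1}{5}\right)\right) + 85 = 25 \cdot 6 + 85 = 150 + 85 = 235$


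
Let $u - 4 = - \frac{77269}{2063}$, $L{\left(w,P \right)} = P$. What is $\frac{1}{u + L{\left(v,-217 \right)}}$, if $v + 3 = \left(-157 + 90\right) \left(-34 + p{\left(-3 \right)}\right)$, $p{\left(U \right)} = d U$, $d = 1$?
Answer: $- \frac{2063}{516688} \approx -0.0039927$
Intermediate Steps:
$p{\left(U \right)} = U$ ($p{\left(U \right)} = 1 U = U$)
$v = 2476$ ($v = -3 + \left(-157 + 90\right) \left(-34 - 3\right) = -3 - -2479 = -3 + 2479 = 2476$)
$u = - \frac{69017}{2063}$ ($u = 4 - \frac{77269}{2063} = - \frac{69017}{2063} \approx -33.455$)
$\frac{1}{u + L{\left(v,-217 \right)}} = \frac{1}{- \frac{69017}{2063} - 217} = \frac{1}{- \frac{516688}{2063}} = - \frac{2063}{516688}$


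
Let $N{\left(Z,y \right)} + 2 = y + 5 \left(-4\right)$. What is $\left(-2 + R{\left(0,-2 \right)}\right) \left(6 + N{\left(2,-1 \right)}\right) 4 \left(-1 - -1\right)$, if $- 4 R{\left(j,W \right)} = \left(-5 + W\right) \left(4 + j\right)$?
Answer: $0$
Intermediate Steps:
$R{\left(j,W \right)} = - \frac{\left(-5 + W\right) \left(4 + j\right)}{4}$
$N{\left(Z,y \right)} = -22 + y$ ($N{\left(Z,y \right)} = -2 + \left(y + 5 \left(-4\right)\right) = -2 + \left(y - 20\right) = -2 + \left(-20 + y\right) = -22 + y$)
$\left(-2 + R{\left(0,-2 \right)}\right) \left(6 + N{\left(2,-1 \right)}\right) 4 \left(-1 - -1\right) = \left(-2 + \left(5 - -2 + \frac{5}{4} \cdot 0 - \left(- \frac{1}{2}\right) 0\right)\right) \left(6 - 23\right) 4 \left(-1 - -1\right) = \left(-2 + \left(5 + 2 + 0 + 0\right)\right) \left(6 - 23\right) 4 \left(-1 + 1\right) = \left(-2 + 7\right) \left(-17\right) 4 \cdot 0 = 5 \left(-17\right) 4 \cdot 0 = \left(-85\right) 4 \cdot 0 = \left(-340\right) 0 = 0$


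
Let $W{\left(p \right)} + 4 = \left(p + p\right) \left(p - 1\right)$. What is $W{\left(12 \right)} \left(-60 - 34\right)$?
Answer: $-24440$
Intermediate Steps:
$W{\left(p \right)} = -4 + 2 p \left(-1 + p\right)$ ($W{\left(p \right)} = -4 + \left(p + p\right) \left(p - 1\right) = -4 + 2 p \left(-1 + p\right)$)
$W{\left(12 \right)} \left(-60 - 34\right) = \left(-4 - 24 + 2 \cdot 12^{2}\right) \left(-60 - 34\right) = \left(-4 - 24 + 2 \cdot 144\right) \left(-94\right) = \left(-4 - 24 + 288\right) \left(-94\right) = 260 \left(-94\right) = -24440$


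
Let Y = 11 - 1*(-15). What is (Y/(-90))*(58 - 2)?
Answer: -728/45 ≈ -16.178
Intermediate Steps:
Y = 26 (Y = 11 + 15 = 26)
(Y/(-90))*(58 - 2) = (26/(-90))*(58 - 2) = (26*(-1/90))*56 = -13/45*56 = -728/45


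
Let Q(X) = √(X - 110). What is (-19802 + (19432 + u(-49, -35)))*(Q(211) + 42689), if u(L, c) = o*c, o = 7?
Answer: -26253735 - 615*√101 ≈ -2.6260e+7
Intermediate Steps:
Q(X) = √(-110 + X)
u(L, c) = 7*c
(-19802 + (19432 + u(-49, -35)))*(Q(211) + 42689) = (-19802 + (19432 + 7*(-35)))*(√(-110 + 211) + 42689) = (-19802 + (19432 - 245))*(√101 + 42689) = (-19802 + 19187)*(42689 + √101) = -615*(42689 + √101) = -26253735 - 615*√101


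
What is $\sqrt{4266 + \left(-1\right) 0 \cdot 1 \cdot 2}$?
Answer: $3 \sqrt{474} \approx 65.315$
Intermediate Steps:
$\sqrt{4266 + \left(-1\right) 0 \cdot 1 \cdot 2} = \sqrt{4266 + 0 \cdot 1 \cdot 2} = \sqrt{4266 + 0 \cdot 2} = \sqrt{4266 + 0} = \sqrt{4266} = 3 \sqrt{474}$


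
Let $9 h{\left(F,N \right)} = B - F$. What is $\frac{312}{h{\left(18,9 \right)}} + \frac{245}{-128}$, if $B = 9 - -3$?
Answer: $- \frac{60149}{128} \approx -469.91$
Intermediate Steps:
$B = 12$ ($B = 9 + 3 = 12$)
$h{\left(F,N \right)} = \frac{4}{3} - \frac{F}{9}$ ($h{\left(F,N \right)} = \frac{12 - F}{9} = \frac{4}{3} - \frac{F}{9}$)
$\frac{312}{h{\left(18,9 \right)}} + \frac{245}{-128} = \frac{312}{\frac{4}{3} - 2} + \frac{245}{-128} = \frac{312}{\frac{4}{3} - 2} + 245 \left(- \frac{1}{128}\right) = \frac{312}{- \frac{2}{3}} - \frac{245}{128} = 312 \left(- \frac{3}{2}\right) - \frac{245}{128} = -468 - \frac{245}{128} = - \frac{60149}{128}$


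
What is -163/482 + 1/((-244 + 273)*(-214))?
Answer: -253015/747823 ≈ -0.33834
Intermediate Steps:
-163/482 + 1/((-244 + 273)*(-214)) = -163*1/482 - 1/214/29 = -163/482 + (1/29)*(-1/214) = -163/482 - 1/6206 = -253015/747823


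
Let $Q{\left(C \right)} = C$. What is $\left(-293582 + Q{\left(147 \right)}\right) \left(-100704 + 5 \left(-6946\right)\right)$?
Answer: $39741075790$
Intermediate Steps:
$\left(-293582 + Q{\left(147 \right)}\right) \left(-100704 + 5 \left(-6946\right)\right) = \left(-293582 + 147\right) \left(-100704 + 5 \left(-6946\right)\right) = - 293435 \left(-100704 - 34730\right) = \left(-293435\right) \left(-135434\right) = 39741075790$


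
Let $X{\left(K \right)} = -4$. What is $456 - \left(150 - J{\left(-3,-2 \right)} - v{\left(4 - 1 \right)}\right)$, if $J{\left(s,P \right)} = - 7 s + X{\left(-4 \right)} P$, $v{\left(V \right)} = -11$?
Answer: $324$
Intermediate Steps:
$J{\left(s,P \right)} = - 7 s - 4 P$
$456 - \left(150 - J{\left(-3,-2 \right)} - v{\left(4 - 1 \right)}\right) = 456 - 132 = 324$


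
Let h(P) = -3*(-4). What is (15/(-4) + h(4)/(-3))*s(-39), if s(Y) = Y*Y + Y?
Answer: -22971/2 ≈ -11486.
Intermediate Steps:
h(P) = 12
s(Y) = Y + Y² (s(Y) = Y² + Y = Y + Y²)
(15/(-4) + h(4)/(-3))*s(-39) = (15/(-4) + 12/(-3))*(-39*(1 - 39)) = (15*(-¼) + 12*(-⅓))*(-39*(-38)) = (-15/4 - 4)*1482 = -31/4*1482 = -22971/2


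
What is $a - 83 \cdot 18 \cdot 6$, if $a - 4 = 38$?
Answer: $-8922$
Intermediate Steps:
$a = 42$ ($a = 4 + 38 = 42$)
$a - 83 \cdot 18 \cdot 6 = 42 - 83 \cdot 18 \cdot 6 = 42 - 8964 = -8922$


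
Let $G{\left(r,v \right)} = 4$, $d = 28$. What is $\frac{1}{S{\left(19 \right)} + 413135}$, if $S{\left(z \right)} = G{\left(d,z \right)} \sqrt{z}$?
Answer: $\frac{413135}{170680527921} - \frac{4 \sqrt{19}}{170680527921} \approx 2.4204 \cdot 10^{-6}$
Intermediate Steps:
$S{\left(z \right)} = 4 \sqrt{z}$
$\frac{1}{S{\left(19 \right)} + 413135} = \frac{1}{4 \sqrt{19} + 413135} = \frac{1}{413135 + 4 \sqrt{19}}$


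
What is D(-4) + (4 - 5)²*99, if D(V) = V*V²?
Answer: 35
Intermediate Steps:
D(V) = V³
D(-4) + (4 - 5)²*99 = (-4)³ + (4 - 5)²*99 = -64 + (-1)²*99 = -64 + 1*99 = -64 + 99 = 35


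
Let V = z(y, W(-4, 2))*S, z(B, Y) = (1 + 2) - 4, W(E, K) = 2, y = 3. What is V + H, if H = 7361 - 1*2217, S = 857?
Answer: 4287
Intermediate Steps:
z(B, Y) = -1 (z(B, Y) = 3 - 4 = -1)
H = 5144 (H = 7361 - 2217 = 5144)
V = -857 (V = -1*857 = -857)
V + H = -857 + 5144 = 4287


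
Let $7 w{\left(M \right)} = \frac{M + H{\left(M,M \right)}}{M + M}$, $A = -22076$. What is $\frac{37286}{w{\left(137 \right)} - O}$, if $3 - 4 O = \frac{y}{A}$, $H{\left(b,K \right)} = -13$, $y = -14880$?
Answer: $- \frac{789377580824}{10941971} \approx -72142.0$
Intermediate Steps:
$w{\left(M \right)} = \frac{-13 + M}{14 M}$ ($w{\left(M \right)} = \frac{\left(M - 13\right) \frac{1}{M + M}}{7} = \frac{\left(-13 + M\right) \frac{1}{2 M}}{7} = \frac{\frac{1}{2} \frac{1}{M} \left(-13 + M\right)}{7} = \frac{-13 + M}{14 M}$)
$O = \frac{12837}{22076}$ ($O = \frac{3}{4} - \frac{\left(-14880\right) \frac{1}{-22076}}{4} = \frac{3}{4} - \frac{\left(-14880\right) \left(- \frac{1}{22076}\right)}{4} = \frac{3}{4} - \frac{930}{5519} = \frac{12837}{22076} \approx 0.58149$)
$\frac{37286}{w{\left(137 \right)} - O} = \frac{37286}{\frac{-13 + 137}{14 \cdot 137} - \frac{12837}{22076}} = \frac{37286}{\frac{1}{14} \cdot \frac{1}{137} \cdot 124 - \frac{12837}{22076}} = \frac{37286}{\frac{62}{959} - \frac{12837}{22076}} = \frac{37286}{- \frac{10941971}{21170884}} = 37286 \left(- \frac{21170884}{10941971}\right) = - \frac{789377580824}{10941971}$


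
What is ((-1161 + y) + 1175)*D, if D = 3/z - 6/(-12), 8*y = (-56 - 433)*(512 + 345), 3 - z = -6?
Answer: -2094805/48 ≈ -43642.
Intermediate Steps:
z = 9 (z = 3 - 1*(-6) = 3 + 6 = 9)
y = -419073/8 (y = ((-56 - 433)*(512 + 345))/8 = (-489*857)/8 = (1/8)*(-419073) = -419073/8 ≈ -52384.)
D = 5/6 (D = 3/9 - 6/(-12) = 3*(1/9) - 6*(-1/12) = 1/3 + 1/2 = 5/6 ≈ 0.83333)
((-1161 + y) + 1175)*D = ((-1161 - 419073/8) + 1175)*(5/6) = (-428361/8 + 1175)*(5/6) = -418961/8*5/6 = -2094805/48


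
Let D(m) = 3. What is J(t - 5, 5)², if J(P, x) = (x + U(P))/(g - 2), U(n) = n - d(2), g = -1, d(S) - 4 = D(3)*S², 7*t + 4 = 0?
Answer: 13456/441 ≈ 30.512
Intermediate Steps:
t = -4/7 (t = -4/7 + (⅐)*0 = -4/7 + 0 = -4/7 ≈ -0.57143)
d(S) = 4 + 3*S²
U(n) = -16 + n (U(n) = n - (4 + 3*2²) = n - (4 + 3*4) = n - (4 + 12) = n - 1*16 = n - 16 = -16 + n)
J(P, x) = 16/3 - P/3 - x/3 (J(P, x) = (x + (-16 + P))/(-1 - 2) = (-16 + P + x)/(-3) = (-16 + P + x)*(-⅓) = 16/3 - P/3 - x/3)
J(t - 5, 5)² = (16/3 - (-4/7 - 5)/3 - ⅓*5)² = (16/3 - ⅓*(-39/7) - 5/3)² = (16/3 + 13/7 - 5/3)² = (116/21)² = 13456/441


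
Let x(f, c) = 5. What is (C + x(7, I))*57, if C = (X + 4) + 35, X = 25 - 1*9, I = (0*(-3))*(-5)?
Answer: 3420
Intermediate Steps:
I = 0 (I = 0*(-5) = 0)
X = 16 (X = 25 - 9 = 16)
C = 55 (C = (16 + 4) + 35 = 20 + 35 = 55)
(C + x(7, I))*57 = (55 + 5)*57 = 60*57 = 3420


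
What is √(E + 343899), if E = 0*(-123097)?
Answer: 3*√38211 ≈ 586.43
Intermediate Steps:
E = 0
√(E + 343899) = √(0 + 343899) = √343899 = 3*√38211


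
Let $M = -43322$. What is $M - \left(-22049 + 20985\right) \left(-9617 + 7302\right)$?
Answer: $-2506482$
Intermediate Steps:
$M - \left(-22049 + 20985\right) \left(-9617 + 7302\right) = -43322 - \left(-22049 + 20985\right) \left(-9617 + 7302\right) = -43322 - \left(-1064\right) \left(-2315\right) = -43322 - 2463160 = -2506482$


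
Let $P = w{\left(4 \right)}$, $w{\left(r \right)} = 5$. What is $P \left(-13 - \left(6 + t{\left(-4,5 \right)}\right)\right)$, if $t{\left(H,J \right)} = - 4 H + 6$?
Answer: $-205$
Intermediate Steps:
$t{\left(H,J \right)} = 6 - 4 H$
$P = 5$
$P \left(-13 - \left(6 + t{\left(-4,5 \right)}\right)\right) = 5 \left(-13 - \left(12 + 16\right)\right) = 5 \left(-13 - 28\right) = 5 \left(-41\right) = -205$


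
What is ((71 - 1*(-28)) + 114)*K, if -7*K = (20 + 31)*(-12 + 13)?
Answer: -10863/7 ≈ -1551.9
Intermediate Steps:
K = -51/7 (K = -(20 + 31)*(-12 + 13)/7 = -51/7 ≈ -7.2857)
((71 - 1*(-28)) + 114)*K = ((71 - 1*(-28)) + 114)*(-51/7) = ((71 + 28) + 114)*(-51/7) = (99 + 114)*(-51/7) = 213*(-51/7) = -10863/7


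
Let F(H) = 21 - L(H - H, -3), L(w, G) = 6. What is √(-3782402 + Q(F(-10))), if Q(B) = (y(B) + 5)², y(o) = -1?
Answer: I*√3782386 ≈ 1944.8*I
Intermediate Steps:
F(H) = 15 (F(H) = 21 - 1*6 = 21 - 6 = 15)
Q(B) = 16 (Q(B) = (-1 + 5)² = 4² = 16)
√(-3782402 + Q(F(-10))) = √(-3782402 + 16) = √(-3782386) = I*√3782386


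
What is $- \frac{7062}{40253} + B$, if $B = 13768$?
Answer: $\frac{554196242}{40253} \approx 13768.0$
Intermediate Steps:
$- \frac{7062}{40253} + B = - \frac{7062}{40253} + 13768 = \frac{554196242}{40253}$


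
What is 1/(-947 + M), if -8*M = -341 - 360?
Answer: -8/6875 ≈ -0.0011636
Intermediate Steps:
M = 701/8 (M = -(-341 - 360)/8 = -⅛*(-701) = 701/8 ≈ 87.625)
1/(-947 + M) = 1/(-947 + 701/8) = 1/(-6875/8) = -8/6875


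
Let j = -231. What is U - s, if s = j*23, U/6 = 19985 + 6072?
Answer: 161655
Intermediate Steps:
U = 156342 (U = 6*(19985 + 6072) = 6*26057 = 156342)
s = -5313 (s = -231*23 = -5313)
U - s = 156342 - 1*(-5313) = 156342 + 5313 = 161655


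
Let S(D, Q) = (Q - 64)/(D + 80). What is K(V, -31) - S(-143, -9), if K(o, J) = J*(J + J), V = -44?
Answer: 121013/63 ≈ 1920.8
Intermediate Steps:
S(D, Q) = (-64 + Q)/(80 + D)
K(o, J) = 2*J² (K(o, J) = J*(2*J) = 2*J²)
K(V, -31) - S(-143, -9) = 2*(-31)² - (-64 - 9)/(80 - 143) = 2*961 - (-73)/(-63) = 1922 - (-1)*(-73)/63 = 1922 - 1*73/63 = 1922 - 73/63 = 121013/63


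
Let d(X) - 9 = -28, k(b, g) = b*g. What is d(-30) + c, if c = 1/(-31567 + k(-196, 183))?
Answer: -1281266/67435 ≈ -19.000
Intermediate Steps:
c = -1/67435 (c = 1/(-31567 - 196*183) = 1/(-31567 - 35868) = 1/(-67435) = -1/67435 ≈ -1.4829e-5)
d(X) = -19 (d(X) = 9 - 28 = -19)
d(-30) + c = -19 - 1/67435 = -1281266/67435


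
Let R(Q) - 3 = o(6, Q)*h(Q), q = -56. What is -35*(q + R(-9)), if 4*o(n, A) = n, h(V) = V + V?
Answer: 2800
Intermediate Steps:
h(V) = 2*V
o(n, A) = n/4
R(Q) = 3 + 3*Q (R(Q) = 3 + ((¼)*6)*(2*Q) = 3 + 3*(2*Q)/2 = 3 + 3*Q)
-35*(q + R(-9)) = -35*(-56 + (3 + 3*(-9))) = -35*(-56 + (3 - 27)) = -35*(-56 - 24) = -35*(-80) = 2800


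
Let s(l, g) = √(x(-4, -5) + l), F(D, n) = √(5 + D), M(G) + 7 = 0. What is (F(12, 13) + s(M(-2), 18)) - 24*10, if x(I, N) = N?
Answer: -240 + √17 + 2*I*√3 ≈ -235.88 + 3.4641*I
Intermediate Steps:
M(G) = -7 (M(G) = -7 + 0 = -7)
s(l, g) = √(-5 + l)
(F(12, 13) + s(M(-2), 18)) - 24*10 = (√(5 + 12) + √(-5 - 7)) - 24*10 = (√17 + √(-12)) - 240 = (√17 + 2*I*√3) - 240 = -240 + √17 + 2*I*√3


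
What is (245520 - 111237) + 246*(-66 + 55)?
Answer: 131577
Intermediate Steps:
(245520 - 111237) + 246*(-66 + 55) = 134283 + 246*(-11) = 134283 - 2706 = 131577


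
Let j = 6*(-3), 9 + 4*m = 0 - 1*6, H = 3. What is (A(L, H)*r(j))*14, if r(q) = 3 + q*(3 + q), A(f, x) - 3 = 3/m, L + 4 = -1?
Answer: 42042/5 ≈ 8408.4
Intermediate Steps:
L = -5 (L = -4 - 1 = -5)
m = -15/4 (m = -9/4 + (0 - 1*6)/4 = -9/4 + (0 - 6)/4 = -9/4 + (¼)*(-6) = -9/4 - 3/2 = -15/4 ≈ -3.7500)
j = -18
A(f, x) = 11/5 (A(f, x) = 3 + 3/(-15/4) = 3 + 3*(-4/15) = 3 - ⅘ = 11/5)
(A(L, H)*r(j))*14 = (11*(3 + (-18)² + 3*(-18))/5)*14 = (11*(3 + 324 - 54)/5)*14 = ((11/5)*273)*14 = (3003/5)*14 = 42042/5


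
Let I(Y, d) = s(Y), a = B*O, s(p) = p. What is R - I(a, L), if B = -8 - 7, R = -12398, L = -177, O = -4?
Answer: -12458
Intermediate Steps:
B = -15
a = 60 (a = -15*(-4) = 60)
I(Y, d) = Y
R - I(a, L) = -12398 - 1*60 = -12398 - 60 = -12458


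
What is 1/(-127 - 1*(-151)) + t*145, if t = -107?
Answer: -372359/24 ≈ -15515.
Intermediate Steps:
1/(-127 - 1*(-151)) + t*145 = 1/(-127 - 1*(-151)) - 107*145 = 1/(-127 + 151) - 15515 = 1/24 - 15515 = -372359/24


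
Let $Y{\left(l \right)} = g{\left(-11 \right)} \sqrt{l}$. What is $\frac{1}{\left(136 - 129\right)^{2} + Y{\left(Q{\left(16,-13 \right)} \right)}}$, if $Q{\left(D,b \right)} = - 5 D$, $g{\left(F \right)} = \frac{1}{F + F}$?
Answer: $\frac{5929}{290541} + \frac{22 i \sqrt{5}}{290541} \approx 0.020407 + 0.00016932 i$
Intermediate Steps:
$g{\left(F \right)} = \frac{1}{2 F}$
$Y{\left(l \right)} = - \frac{\sqrt{l}}{22}$ ($Y{\left(l \right)} = \frac{1}{2 \left(-11\right)} \sqrt{l} = \frac{1}{2} \left(- \frac{1}{11}\right) \sqrt{l} = - \frac{\sqrt{l}}{22}$)
$\frac{1}{\left(136 - 129\right)^{2} + Y{\left(Q{\left(16,-13 \right)} \right)}} = \frac{1}{\left(136 - 129\right)^{2} - \frac{\sqrt{\left(-5\right) 16}}{22}} = \frac{1}{7^{2} - \frac{\sqrt{-80}}{22}} = \frac{1}{49 - \frac{4 i \sqrt{5}}{22}} = \frac{1}{49 - \frac{2 i \sqrt{5}}{11}}$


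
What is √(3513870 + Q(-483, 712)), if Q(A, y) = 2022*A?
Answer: 18*√7831 ≈ 1592.9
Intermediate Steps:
√(3513870 + Q(-483, 712)) = √(3513870 + 2022*(-483)) = √(3513870 - 976626) = √2537244 = 18*√7831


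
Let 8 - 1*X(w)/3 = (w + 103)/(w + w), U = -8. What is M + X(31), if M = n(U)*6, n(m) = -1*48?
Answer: -8385/31 ≈ -270.48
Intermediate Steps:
n(m) = -48
X(w) = 24 - 3*(103 + w)/(2*w) (X(w) = 24 - 3*(w + 103)/(w + w) = 24 - 3*(103 + w)/(2*w))
M = -288 (M = -48*6 = -288)
M + X(31) = -288 + (3/2)*(-103 + 15*31)/31 = -288 + (3/2)*(1/31)*(-103 + 465) = -288 + (3/2)*(1/31)*362 = -288 + 543/31 = -8385/31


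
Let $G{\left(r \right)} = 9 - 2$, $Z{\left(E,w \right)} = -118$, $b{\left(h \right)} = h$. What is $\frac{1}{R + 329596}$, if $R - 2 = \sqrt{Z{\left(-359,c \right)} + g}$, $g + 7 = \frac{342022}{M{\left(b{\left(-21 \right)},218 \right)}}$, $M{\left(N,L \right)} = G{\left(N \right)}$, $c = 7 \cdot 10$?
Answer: $\frac{2307186}{760443550081} - \frac{\sqrt{2388029}}{760443550081} \approx 3.032 \cdot 10^{-6}$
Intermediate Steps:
$c = 70$
$G{\left(r \right)} = 7$ ($G{\left(r \right)} = 9 - 2 = 7$)
$M{\left(N,L \right)} = 7$
$g = \frac{341973}{7}$ ($g = -7 + \frac{342022}{7} = \frac{341973}{7} \approx 48853.0$)
$R = 2 + \frac{\sqrt{2388029}}{7}$ ($R = 2 + \sqrt{-118 + \frac{341973}{7}} = 2 + \sqrt{\frac{341147}{7}} = 2 + \frac{\sqrt{2388029}}{7} \approx 222.76$)
$\frac{1}{R + 329596} = \frac{1}{\left(2 + \frac{\sqrt{2388029}}{7}\right) + 329596} = \frac{1}{329598 + \frac{\sqrt{2388029}}{7}}$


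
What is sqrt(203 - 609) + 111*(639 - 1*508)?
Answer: 14541 + I*sqrt(406) ≈ 14541.0 + 20.149*I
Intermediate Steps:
sqrt(203 - 609) + 111*(639 - 1*508) = sqrt(-406) + 111*(639 - 508) = I*sqrt(406) + 111*131 = I*sqrt(406) + 14541 = 14541 + I*sqrt(406)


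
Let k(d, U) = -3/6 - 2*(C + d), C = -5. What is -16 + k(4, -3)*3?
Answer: -23/2 ≈ -11.500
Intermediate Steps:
k(d, U) = 19/2 - 2*d (k(d, U) = -3/6 - 2*(-5 + d) = -3*⅙ + (10 - 2*d) = -½ + (10 - 2*d) = 19/2 - 2*d)
-16 + k(4, -3)*3 = -16 + (19/2 - 2*4)*3 = -16 + (19/2 - 8)*3 = -16 + (3/2)*3 = -16 + 9/2 = -23/2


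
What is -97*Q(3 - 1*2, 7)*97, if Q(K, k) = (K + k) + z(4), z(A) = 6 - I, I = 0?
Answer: -131726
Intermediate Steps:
z(A) = 6 (z(A) = 6 - 1*0 = 6 + 0 = 6)
Q(K, k) = 6 + K + k (Q(K, k) = (K + k) + 6 = 6 + K + k)
-97*Q(3 - 1*2, 7)*97 = -97*(6 + (3 - 1*2) + 7)*97 = -97*(6 + (3 - 2) + 7)*97 = -97*(6 + 1 + 7)*97 = -97*14*97 = -1358*97 = -131726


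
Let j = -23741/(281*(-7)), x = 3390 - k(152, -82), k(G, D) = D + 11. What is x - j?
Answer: 6784046/1967 ≈ 3448.9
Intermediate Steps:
k(G, D) = 11 + D
x = 3461 (x = 3390 - (11 - 82) = 3390 - 1*(-71) = 3390 + 71 = 3461)
j = 23741/1967 (j = -23741/(-1967) = -23741*(-1/1967) = 23741/1967 ≈ 12.070)
x - j = 3461 - 1*23741/1967 = 3461 - 23741/1967 = 6784046/1967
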